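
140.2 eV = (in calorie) 5.369e-18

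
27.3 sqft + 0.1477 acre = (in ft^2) 6461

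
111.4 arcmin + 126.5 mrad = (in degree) 9.105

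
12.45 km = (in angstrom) 1.245e+14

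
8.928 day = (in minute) 1.286e+04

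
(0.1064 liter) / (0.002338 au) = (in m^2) 3.042e-13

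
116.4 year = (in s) 3.671e+09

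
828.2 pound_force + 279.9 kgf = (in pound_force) 1445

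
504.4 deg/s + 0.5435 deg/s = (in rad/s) 8.813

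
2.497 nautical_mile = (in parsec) 1.499e-13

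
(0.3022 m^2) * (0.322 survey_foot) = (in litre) 29.66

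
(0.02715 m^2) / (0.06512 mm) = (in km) 0.4169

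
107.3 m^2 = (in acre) 0.02651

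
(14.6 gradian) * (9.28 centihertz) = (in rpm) 0.2032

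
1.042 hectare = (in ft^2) 1.122e+05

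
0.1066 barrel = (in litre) 16.95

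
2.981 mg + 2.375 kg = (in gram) 2375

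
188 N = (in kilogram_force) 19.17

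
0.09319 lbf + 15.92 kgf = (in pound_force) 35.19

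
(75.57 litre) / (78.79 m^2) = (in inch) 0.03776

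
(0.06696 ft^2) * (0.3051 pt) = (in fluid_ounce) 0.02264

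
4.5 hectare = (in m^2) 4.5e+04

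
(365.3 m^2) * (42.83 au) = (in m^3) 2.341e+15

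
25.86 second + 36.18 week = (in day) 253.3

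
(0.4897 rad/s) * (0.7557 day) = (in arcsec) 6.595e+09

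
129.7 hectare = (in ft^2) 1.396e+07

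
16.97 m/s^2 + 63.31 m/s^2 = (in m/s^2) 80.28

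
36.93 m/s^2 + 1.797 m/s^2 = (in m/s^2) 38.73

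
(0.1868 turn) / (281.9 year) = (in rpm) 1.261e-09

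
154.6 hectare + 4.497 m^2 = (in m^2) 1.546e+06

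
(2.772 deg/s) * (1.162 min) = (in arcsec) 6.957e+05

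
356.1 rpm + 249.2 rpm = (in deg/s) 3632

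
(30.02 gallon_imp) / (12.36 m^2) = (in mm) 11.04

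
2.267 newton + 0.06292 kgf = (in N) 2.884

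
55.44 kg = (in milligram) 5.544e+07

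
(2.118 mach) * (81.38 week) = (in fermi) 3.55e+25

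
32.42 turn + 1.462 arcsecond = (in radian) 203.7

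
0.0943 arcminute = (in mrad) 0.02743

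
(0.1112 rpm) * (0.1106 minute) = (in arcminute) 265.7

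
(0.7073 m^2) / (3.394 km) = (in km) 2.084e-07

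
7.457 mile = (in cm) 1.2e+06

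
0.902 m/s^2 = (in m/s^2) 0.902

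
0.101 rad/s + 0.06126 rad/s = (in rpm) 1.549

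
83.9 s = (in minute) 1.398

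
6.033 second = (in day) 6.983e-05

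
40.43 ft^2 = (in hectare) 0.0003756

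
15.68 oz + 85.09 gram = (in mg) 5.296e+05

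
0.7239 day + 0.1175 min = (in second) 6.255e+04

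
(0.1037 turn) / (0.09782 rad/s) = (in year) 2.112e-07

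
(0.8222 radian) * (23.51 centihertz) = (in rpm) 1.846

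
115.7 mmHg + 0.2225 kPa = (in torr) 117.4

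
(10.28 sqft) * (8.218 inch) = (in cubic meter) 0.1994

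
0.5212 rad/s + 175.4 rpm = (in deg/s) 1082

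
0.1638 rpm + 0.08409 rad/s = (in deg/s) 5.801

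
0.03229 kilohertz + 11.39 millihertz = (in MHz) 3.23e-05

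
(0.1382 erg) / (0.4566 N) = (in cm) 3.027e-06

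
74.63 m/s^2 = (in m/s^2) 74.63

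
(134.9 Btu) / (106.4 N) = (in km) 1.338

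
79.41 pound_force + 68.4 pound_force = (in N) 657.5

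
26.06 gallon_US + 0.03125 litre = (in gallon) 26.07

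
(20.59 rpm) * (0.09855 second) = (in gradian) 13.53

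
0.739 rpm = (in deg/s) 4.434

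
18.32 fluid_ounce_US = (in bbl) 0.003408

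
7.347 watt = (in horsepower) 0.009852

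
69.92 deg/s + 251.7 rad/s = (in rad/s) 252.9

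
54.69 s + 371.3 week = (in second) 2.246e+08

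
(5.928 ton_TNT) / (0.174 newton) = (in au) 0.9529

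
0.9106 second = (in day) 1.054e-05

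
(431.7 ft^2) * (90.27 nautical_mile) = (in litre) 6.705e+09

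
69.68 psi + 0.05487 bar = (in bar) 4.859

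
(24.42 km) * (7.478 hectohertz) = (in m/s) 1.826e+07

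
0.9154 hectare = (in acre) 2.262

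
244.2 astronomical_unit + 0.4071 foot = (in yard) 3.995e+13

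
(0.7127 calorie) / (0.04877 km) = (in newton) 0.06114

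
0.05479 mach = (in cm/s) 1866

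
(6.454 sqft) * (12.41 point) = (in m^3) 0.002625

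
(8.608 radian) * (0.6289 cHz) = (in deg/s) 3.102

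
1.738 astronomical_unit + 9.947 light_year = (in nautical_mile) 5.081e+13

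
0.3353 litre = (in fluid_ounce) 11.34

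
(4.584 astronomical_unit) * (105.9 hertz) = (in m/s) 7.262e+13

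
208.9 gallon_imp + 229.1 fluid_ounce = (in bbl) 6.016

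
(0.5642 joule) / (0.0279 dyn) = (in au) 1.352e-05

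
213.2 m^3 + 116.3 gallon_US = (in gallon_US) 5.644e+04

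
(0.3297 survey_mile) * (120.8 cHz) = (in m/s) 641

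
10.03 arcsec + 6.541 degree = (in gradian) 7.271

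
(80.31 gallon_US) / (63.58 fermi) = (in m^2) 4.781e+12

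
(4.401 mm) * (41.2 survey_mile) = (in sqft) 3141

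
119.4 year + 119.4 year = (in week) 1.245e+04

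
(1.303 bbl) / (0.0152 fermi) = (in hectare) 1.363e+12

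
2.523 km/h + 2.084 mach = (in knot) 1381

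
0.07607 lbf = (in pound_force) 0.07607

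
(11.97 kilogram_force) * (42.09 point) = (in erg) 1.743e+07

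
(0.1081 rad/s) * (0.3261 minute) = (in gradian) 134.7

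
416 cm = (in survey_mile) 0.002585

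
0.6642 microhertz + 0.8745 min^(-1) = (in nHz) 1.458e+07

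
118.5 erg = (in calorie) 2.832e-06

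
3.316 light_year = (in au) 2.097e+05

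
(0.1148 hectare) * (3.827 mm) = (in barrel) 27.63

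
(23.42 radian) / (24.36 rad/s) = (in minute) 0.01602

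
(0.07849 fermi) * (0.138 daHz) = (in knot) 2.105e-16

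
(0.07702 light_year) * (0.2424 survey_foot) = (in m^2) 5.384e+13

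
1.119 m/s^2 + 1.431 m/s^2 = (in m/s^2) 2.55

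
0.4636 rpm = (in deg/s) 2.782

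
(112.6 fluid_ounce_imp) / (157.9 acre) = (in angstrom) 50.07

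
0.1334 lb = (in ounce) 2.134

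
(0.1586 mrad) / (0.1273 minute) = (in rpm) 0.0001983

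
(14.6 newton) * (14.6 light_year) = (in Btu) 1.911e+15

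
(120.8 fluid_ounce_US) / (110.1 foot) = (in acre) 2.631e-08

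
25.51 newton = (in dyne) 2.551e+06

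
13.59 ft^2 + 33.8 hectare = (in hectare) 33.8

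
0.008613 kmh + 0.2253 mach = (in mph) 171.6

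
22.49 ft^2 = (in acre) 0.0005163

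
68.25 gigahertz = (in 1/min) 4.095e+12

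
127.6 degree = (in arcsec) 4.594e+05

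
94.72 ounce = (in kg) 2.685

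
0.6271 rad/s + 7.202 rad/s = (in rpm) 74.76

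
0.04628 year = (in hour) 405.4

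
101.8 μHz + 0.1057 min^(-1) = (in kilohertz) 1.863e-06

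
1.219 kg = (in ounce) 43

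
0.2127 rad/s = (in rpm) 2.031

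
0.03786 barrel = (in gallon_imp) 1.324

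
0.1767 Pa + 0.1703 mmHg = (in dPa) 228.8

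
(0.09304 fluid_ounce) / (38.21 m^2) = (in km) 7.201e-11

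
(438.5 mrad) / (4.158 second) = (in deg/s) 6.042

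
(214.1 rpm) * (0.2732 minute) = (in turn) 58.49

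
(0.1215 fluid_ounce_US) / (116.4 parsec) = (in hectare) 1e-28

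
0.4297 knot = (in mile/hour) 0.4945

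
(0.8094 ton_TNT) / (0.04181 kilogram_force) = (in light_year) 8.73e-07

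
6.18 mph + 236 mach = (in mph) 1.798e+05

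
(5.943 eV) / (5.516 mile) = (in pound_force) 2.411e-23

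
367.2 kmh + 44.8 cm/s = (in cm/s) 1.024e+04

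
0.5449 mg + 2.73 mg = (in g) 0.003275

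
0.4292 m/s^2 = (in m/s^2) 0.4292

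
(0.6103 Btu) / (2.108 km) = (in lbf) 0.06867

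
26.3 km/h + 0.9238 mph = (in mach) 0.02267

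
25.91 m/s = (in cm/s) 2591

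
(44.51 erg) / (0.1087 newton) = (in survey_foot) 0.0001343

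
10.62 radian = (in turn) 1.69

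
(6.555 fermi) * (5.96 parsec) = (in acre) 0.2979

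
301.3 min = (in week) 0.02989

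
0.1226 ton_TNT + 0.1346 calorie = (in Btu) 4.862e+05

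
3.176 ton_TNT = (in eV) 8.294e+28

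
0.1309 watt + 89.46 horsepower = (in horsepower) 89.46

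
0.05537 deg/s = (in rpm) 0.009228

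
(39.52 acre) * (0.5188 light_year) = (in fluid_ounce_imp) 2.763e+25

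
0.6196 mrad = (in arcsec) 127.8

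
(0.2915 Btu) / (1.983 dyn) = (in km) 1.551e+04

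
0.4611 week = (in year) 0.008843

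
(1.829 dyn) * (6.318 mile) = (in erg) 1.86e+06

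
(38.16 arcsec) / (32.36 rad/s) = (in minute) 9.528e-08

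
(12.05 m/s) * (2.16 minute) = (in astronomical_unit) 1.044e-08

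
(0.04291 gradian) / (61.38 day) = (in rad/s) 1.271e-10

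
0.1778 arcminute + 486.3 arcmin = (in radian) 0.1415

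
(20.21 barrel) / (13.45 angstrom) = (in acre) 5.903e+05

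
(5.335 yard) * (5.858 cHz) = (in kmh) 1.029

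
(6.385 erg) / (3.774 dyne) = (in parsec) 5.483e-19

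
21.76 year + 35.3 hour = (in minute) 1.144e+07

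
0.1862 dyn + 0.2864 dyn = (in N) 4.726e-06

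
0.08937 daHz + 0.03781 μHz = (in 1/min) 53.62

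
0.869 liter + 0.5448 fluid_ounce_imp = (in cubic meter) 0.0008845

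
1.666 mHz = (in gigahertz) 1.666e-12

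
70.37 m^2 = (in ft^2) 757.5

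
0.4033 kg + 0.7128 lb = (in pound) 1.602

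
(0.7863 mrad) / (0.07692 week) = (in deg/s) 9.684e-07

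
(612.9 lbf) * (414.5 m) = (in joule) 1.13e+06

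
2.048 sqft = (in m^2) 0.1903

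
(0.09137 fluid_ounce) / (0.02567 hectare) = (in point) 2.984e-05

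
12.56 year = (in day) 4584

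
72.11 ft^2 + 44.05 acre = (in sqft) 1.919e+06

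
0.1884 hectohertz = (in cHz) 1884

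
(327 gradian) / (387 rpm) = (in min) 0.002112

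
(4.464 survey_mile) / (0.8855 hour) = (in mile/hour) 5.041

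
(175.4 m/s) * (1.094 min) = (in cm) 1.151e+06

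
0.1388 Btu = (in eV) 9.14e+20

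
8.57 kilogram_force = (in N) 84.04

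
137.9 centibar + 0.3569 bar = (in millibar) 1736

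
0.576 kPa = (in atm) 0.005685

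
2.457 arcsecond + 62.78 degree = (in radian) 1.096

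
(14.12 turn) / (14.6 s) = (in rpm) 58.03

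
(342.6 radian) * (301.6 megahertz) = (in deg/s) 5.92e+12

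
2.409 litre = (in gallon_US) 0.6364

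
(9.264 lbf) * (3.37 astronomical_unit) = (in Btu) 1.969e+10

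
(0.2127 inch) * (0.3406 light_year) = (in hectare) 1.741e+09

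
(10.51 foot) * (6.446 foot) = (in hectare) 0.0006294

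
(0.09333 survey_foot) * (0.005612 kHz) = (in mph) 0.3571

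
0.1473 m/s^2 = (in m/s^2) 0.1473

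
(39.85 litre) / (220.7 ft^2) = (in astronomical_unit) 1.299e-14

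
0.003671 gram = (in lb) 8.093e-06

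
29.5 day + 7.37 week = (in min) 1.168e+05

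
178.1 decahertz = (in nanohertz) 1.781e+12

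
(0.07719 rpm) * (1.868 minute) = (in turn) 0.1442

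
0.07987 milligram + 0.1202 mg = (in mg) 0.2001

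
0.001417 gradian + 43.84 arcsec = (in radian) 0.0002348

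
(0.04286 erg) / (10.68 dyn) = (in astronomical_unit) 2.683e-16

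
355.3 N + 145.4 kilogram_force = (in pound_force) 400.4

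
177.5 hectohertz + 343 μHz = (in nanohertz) 1.775e+13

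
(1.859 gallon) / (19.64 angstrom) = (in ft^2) 3.857e+07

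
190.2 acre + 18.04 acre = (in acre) 208.2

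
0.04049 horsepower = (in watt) 30.19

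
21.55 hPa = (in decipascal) 2.155e+04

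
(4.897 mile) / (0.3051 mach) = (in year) 2.406e-06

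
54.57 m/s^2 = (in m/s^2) 54.57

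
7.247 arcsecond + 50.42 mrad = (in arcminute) 173.5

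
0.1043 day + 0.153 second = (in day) 0.1043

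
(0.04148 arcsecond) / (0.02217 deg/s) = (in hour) 1.444e-07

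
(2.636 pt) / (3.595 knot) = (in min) 8.38e-06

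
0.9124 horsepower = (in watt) 680.4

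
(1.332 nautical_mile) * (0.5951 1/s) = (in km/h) 5285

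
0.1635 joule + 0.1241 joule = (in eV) 1.795e+18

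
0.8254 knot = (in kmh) 1.529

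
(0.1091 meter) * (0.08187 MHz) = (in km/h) 3.216e+04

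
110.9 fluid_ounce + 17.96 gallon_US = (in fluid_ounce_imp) 2508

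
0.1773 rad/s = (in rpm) 1.693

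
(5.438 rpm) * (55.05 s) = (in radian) 31.35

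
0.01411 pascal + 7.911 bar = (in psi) 114.7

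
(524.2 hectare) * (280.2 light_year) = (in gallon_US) 3.671e+27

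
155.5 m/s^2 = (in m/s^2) 155.5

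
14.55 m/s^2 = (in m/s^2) 14.55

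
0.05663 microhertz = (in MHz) 5.663e-14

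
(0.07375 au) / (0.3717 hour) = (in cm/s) 8.245e+08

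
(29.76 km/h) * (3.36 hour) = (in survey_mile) 62.13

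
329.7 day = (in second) 2.849e+07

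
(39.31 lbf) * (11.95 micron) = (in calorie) 0.0004994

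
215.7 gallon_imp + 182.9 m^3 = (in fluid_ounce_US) 6.218e+06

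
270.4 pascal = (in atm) 0.002669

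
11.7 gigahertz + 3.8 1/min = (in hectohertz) 1.17e+08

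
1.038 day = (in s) 8.968e+04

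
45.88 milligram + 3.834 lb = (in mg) 1.739e+06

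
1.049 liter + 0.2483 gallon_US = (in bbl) 0.01251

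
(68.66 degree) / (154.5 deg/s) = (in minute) 0.007407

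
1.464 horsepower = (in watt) 1092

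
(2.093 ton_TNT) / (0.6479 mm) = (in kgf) 1.378e+12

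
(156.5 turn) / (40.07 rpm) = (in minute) 3.906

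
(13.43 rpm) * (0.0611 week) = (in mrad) 5.197e+07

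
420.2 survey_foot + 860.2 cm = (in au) 9.136e-10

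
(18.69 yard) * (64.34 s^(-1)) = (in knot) 2137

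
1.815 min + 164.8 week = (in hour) 2.769e+04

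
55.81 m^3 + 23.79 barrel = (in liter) 5.959e+04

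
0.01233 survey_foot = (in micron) 3758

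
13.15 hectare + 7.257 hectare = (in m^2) 2.041e+05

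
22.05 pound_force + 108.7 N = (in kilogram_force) 21.09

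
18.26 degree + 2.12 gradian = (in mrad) 352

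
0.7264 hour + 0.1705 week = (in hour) 29.37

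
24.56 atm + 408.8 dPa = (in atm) 24.56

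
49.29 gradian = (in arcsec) 1.597e+05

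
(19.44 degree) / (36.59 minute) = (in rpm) 0.001476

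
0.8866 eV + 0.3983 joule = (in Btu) 0.0003775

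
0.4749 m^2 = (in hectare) 4.749e-05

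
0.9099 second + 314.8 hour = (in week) 1.874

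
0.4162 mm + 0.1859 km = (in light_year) 1.965e-14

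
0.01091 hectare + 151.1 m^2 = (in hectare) 0.02602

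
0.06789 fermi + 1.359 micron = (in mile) 8.444e-10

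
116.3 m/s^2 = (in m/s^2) 116.3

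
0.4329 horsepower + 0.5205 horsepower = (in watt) 711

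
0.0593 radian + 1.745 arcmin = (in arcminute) 205.6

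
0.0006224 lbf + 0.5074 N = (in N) 0.5102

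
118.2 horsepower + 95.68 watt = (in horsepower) 118.3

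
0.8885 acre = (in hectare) 0.3596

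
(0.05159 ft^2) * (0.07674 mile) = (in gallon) 156.4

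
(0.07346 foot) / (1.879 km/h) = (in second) 0.0429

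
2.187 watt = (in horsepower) 0.002933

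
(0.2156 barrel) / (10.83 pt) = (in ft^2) 96.57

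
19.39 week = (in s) 1.173e+07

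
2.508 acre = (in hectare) 1.015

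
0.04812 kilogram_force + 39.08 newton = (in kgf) 4.033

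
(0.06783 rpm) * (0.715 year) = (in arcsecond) 3.304e+10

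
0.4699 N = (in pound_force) 0.1056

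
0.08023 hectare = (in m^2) 802.3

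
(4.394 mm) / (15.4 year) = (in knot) 1.759e-11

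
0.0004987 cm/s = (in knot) 9.694e-06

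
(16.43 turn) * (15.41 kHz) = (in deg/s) 9.115e+07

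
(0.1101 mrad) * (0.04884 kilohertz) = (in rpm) 0.05135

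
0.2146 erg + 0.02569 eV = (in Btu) 2.034e-11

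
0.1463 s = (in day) 1.693e-06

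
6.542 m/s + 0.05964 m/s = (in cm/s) 660.2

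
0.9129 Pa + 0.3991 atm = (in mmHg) 303.3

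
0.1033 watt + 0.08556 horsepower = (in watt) 63.91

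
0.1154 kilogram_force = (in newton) 1.132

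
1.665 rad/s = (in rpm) 15.9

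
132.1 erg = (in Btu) 1.252e-08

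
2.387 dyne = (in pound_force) 5.366e-06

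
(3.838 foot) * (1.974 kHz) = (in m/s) 2309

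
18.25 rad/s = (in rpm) 174.3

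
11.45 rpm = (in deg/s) 68.7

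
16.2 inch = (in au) 2.751e-12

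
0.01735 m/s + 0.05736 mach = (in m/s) 19.55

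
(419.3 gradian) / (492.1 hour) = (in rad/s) 3.718e-06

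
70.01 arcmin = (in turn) 0.003241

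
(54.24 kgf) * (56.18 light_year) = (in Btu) 2.68e+17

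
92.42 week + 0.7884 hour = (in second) 5.59e+07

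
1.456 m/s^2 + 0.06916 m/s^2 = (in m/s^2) 1.525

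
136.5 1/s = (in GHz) 1.365e-07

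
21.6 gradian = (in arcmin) 1166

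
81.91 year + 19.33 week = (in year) 82.28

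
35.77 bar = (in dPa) 3.577e+07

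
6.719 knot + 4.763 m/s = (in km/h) 29.59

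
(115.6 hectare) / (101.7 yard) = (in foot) 4.078e+04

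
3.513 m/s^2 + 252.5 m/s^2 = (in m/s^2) 256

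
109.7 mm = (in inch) 4.319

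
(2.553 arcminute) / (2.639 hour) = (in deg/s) 4.479e-06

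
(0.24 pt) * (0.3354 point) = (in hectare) 1.002e-12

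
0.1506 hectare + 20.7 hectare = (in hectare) 20.85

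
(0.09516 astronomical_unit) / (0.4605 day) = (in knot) 6.955e+05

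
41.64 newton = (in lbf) 9.361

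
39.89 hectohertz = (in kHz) 3.989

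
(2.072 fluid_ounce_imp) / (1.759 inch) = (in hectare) 1.318e-07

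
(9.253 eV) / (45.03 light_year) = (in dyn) 3.48e-31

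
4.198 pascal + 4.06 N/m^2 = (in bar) 8.258e-05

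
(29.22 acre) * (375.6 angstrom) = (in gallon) 1.173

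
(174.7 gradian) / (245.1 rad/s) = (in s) 0.0112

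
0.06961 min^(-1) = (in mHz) 1.16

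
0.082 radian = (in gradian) 5.22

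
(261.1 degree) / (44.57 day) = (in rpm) 1.13e-05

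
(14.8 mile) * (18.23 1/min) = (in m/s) 7237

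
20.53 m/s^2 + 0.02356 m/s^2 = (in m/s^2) 20.55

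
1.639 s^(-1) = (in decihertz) 16.39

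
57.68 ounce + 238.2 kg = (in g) 2.398e+05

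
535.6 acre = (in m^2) 2.167e+06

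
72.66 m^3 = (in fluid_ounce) 2.457e+06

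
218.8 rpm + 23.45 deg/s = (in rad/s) 23.32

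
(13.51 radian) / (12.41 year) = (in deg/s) 1.978e-06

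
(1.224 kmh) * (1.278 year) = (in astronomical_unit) 9.16e-05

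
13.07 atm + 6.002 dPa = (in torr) 9933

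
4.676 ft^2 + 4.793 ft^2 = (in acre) 0.0002174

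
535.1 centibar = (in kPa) 535.1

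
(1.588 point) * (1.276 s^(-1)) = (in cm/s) 0.07148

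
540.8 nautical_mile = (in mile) 622.3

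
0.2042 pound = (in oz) 3.267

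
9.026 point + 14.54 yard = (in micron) 1.33e+07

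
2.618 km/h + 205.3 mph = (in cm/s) 9250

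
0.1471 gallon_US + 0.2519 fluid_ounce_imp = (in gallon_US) 0.149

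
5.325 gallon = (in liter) 20.16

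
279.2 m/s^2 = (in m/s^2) 279.2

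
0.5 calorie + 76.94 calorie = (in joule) 324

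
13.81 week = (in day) 96.67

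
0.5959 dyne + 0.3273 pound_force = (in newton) 1.456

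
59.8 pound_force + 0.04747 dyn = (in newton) 266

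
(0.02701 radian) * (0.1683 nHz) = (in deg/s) 2.605e-10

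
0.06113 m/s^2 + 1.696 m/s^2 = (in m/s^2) 1.757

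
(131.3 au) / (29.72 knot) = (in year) 4.074e+04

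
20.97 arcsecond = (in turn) 1.618e-05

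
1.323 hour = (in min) 79.38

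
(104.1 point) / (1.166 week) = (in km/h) 1.875e-07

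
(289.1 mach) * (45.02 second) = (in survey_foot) 1.454e+07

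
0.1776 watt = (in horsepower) 0.0002382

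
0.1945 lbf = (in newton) 0.8652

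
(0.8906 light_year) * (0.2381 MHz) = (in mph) 4.488e+21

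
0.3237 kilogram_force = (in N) 3.174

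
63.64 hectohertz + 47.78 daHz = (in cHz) 6.842e+05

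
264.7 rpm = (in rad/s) 27.72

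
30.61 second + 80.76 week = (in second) 4.884e+07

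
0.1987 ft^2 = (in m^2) 0.01846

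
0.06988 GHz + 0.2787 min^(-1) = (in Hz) 6.988e+07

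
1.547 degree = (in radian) 0.027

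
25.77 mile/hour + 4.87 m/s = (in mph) 36.66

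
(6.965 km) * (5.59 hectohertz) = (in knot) 7.568e+06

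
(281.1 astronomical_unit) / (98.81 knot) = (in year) 2.623e+04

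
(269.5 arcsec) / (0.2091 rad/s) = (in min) 0.0001041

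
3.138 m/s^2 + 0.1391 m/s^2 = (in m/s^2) 3.277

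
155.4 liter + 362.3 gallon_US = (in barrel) 9.604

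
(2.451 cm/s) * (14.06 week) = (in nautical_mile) 112.5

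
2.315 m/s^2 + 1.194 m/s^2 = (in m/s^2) 3.509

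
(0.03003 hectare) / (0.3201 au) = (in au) 4.192e-20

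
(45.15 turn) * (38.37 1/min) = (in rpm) 1732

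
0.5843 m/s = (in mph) 1.307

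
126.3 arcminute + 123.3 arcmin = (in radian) 0.07261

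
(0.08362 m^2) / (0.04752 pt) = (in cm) 4.988e+05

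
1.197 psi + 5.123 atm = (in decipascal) 5.273e+06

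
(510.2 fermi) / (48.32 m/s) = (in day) 1.222e-19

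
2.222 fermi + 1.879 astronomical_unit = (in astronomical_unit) 1.879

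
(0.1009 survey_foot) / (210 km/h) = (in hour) 1.464e-07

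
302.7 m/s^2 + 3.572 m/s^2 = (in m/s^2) 306.3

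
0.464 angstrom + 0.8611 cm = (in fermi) 8.611e+12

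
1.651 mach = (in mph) 1258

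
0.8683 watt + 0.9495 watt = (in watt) 1.818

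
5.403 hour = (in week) 0.03216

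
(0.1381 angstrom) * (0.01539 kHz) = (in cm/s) 2.125e-08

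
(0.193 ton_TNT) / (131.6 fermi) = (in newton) 6.136e+21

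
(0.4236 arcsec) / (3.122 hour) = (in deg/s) 1.047e-08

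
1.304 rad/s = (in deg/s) 74.71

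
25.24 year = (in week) 1316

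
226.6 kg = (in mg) 2.266e+08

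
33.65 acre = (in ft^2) 1.466e+06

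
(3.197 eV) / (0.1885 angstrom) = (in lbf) 6.109e-09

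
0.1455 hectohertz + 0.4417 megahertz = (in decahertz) 4.417e+04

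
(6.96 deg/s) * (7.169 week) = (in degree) 3.018e+07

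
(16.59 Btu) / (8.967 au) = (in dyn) 0.001305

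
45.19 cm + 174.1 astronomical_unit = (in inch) 1.025e+15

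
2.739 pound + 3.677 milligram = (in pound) 2.739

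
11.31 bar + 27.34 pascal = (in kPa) 1131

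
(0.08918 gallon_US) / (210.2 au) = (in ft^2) 1.156e-16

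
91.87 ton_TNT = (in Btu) 3.643e+08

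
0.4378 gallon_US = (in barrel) 0.01042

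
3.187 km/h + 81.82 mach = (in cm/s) 2.786e+06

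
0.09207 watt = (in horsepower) 0.0001235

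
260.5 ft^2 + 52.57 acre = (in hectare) 21.28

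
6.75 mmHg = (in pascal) 899.9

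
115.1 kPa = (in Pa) 1.151e+05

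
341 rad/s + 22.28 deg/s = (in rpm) 3260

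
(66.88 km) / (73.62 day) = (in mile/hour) 0.02352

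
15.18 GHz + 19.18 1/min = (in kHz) 1.518e+07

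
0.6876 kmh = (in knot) 0.3713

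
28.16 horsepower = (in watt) 2.1e+04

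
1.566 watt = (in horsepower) 0.0021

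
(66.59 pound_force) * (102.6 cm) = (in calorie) 72.64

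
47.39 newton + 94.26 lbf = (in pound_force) 104.9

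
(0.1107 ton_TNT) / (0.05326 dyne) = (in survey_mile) 5.404e+11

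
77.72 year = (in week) 4053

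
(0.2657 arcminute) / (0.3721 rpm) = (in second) 0.001983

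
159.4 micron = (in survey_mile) 9.905e-08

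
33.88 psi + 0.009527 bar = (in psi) 34.02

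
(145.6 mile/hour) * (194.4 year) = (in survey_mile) 2.479e+08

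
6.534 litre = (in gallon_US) 1.726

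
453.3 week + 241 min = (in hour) 7.616e+04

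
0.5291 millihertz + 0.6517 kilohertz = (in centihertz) 6.517e+04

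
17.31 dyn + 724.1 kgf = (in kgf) 724.1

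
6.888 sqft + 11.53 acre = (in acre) 11.53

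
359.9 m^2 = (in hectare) 0.03599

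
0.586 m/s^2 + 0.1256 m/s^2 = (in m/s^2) 0.7116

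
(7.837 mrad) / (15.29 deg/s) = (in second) 0.02937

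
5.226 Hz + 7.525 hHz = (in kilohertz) 0.7577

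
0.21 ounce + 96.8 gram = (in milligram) 1.028e+05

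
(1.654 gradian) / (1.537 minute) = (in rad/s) 0.0002817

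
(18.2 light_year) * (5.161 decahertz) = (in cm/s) 8.886e+20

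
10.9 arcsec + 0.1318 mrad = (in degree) 0.01058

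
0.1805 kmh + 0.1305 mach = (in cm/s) 4449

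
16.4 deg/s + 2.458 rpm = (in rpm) 5.191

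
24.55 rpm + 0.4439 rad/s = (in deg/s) 172.7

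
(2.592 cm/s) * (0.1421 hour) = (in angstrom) 1.326e+11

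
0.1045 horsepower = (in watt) 77.93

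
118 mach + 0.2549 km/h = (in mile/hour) 8.988e+04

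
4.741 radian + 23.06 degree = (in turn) 0.8186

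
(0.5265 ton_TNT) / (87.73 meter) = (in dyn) 2.511e+12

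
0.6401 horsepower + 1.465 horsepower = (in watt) 1570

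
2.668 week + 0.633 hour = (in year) 0.05124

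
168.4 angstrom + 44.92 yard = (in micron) 4.107e+07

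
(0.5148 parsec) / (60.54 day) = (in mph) 6.793e+09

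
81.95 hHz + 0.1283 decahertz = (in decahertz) 819.6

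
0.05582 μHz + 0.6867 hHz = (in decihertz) 686.7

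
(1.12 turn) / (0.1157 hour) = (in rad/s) 0.0169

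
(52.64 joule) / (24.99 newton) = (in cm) 210.6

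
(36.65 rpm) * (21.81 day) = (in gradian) 4.604e+08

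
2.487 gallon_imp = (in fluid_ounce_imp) 397.9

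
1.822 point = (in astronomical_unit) 4.297e-15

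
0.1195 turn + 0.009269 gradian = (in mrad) 751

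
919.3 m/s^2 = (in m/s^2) 919.3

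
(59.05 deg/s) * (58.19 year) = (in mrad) 1.891e+12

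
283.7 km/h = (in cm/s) 7881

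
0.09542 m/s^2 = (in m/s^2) 0.09542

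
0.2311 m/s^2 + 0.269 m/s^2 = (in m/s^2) 0.5001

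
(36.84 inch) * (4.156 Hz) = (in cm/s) 388.9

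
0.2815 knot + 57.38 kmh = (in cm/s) 1608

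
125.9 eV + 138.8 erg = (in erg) 138.8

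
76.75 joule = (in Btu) 0.07274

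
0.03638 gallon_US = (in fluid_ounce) 4.657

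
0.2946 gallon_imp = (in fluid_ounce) 45.29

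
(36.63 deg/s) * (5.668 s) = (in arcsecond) 7.474e+05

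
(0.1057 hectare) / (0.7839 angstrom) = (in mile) 8.378e+09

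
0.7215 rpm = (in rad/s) 0.07556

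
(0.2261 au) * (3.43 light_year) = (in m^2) 1.098e+27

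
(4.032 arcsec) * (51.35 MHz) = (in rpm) 9585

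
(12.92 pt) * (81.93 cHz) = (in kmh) 0.01344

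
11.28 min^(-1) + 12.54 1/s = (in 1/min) 763.7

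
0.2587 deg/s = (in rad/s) 0.004515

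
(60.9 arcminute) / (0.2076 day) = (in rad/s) 9.876e-07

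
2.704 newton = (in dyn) 2.704e+05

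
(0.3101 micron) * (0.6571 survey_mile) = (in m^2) 0.0003279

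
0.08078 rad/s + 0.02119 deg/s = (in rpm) 0.7749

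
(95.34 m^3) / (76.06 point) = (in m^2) 3553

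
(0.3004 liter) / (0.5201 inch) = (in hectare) 2.274e-06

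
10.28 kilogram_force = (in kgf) 10.28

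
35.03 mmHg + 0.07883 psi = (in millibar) 52.14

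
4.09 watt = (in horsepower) 0.005485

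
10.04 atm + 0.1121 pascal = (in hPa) 1.017e+04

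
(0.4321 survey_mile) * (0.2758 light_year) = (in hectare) 1.814e+14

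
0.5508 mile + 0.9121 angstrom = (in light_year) 9.37e-14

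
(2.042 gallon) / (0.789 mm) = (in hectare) 0.0009797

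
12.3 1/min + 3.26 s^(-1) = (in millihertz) 3465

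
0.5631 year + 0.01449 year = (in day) 210.8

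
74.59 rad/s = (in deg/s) 4274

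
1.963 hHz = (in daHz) 19.63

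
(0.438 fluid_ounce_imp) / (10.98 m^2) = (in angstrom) 1.133e+04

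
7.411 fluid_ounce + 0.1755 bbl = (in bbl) 0.1769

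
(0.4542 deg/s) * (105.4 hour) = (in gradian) 1.915e+05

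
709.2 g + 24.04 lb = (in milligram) 1.161e+07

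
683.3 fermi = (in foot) 2.242e-12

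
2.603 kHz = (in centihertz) 2.603e+05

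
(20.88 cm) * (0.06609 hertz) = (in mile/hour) 0.03087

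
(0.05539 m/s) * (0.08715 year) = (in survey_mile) 94.59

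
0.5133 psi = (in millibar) 35.39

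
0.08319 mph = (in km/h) 0.1339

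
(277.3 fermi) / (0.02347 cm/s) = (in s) 1.182e-09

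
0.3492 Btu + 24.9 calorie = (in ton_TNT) 1.13e-07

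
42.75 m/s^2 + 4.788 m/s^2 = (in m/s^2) 47.54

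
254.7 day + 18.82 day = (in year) 0.7494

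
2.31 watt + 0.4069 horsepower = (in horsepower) 0.41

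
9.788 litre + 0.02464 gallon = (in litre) 9.881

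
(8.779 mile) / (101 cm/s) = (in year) 0.0004436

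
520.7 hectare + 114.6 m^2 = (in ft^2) 5.605e+07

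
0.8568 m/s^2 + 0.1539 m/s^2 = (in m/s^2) 1.011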